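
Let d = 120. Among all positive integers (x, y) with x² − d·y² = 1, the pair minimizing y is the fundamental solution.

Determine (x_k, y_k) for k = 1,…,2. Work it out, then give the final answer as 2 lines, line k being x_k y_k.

11 1
241 22

√120 = [10; 1,20, …], period ℓ=2 (even) → k=1
a_0=10:  p_0=10·1+0=10,  q_0=10·0+1=1
a_1=1:  p_1=1·10+1=11,  q_1=1·1+0=1
fundamental: x₁=11, y₁=1  (since 121 − 120·1 = 1)
n=2: (11,1)∘(11,1) = (11·11+120·1·1, 11·1+1·11) = (241,22)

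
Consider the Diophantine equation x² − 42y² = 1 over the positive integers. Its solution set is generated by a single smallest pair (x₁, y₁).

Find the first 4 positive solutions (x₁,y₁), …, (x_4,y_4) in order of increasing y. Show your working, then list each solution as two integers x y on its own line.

13 2
337 52
8749 1350
227137 35048

√42 = [6; 2,12, …], period ℓ=2 (even) → k=1
a_0=6:  p_0=6·1+0=6,  q_0=6·0+1=1
a_1=2:  p_1=2·6+1=13,  q_1=2·1+0=2
→ (13, 2).  Check: 13²=169, 42·2²=168, difference 1.
(x_2, y_2) = (13·13 + 42·2·2, 13·2 + 2·13) = (337, 52)
(x_3, y_3) = (13·337 + 42·2·52, 13·52 + 2·337) = (8749, 1350)
(x_4, y_4) = (13·8749 + 42·2·1350, 13·1350 + 2·8749) = (227137, 35048)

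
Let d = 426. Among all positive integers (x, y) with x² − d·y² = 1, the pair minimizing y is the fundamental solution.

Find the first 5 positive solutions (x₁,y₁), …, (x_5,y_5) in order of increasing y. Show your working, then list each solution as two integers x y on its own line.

88751 4300
15753480001 763258600
2796274207048751 135479928012900
496344264283813920001 24047958181382517200
88102099596109264220968751 4268560672976279640021500

√426 → a₀=20, period (1,1,1,3,2,6,2,3,1,1,1,40); ℓ=12 even so k=11
i=0: a=20 ⇒ p=20, q=1
i=1: a=1 ⇒ p=21, q=1
…
i=5: a=2 ⇒ p=516, q=25
i=6: a=6 ⇒ p=3323, q=161
i=7: a=2 ⇒ p=7162, q=347
…
i=10: a=1 ⇒ p=56780, q=2751
i=11: a=1 ⇒ p=88751, q=4300
→ (88751, 4300).  Check: 88751²=7876740001, 426·4300²=7876740000, difference 1.
(88751+4300√426)^2 = 15753480001 + 763258600√426
(88751+4300√426)^3 = 2796274207048751 + 135479928012900√426
(88751+4300√426)^4 = 496344264283813920001 + 24047958181382517200√426
(88751+4300√426)^5 = 88102099596109264220968751 + 4268560672976279640021500√426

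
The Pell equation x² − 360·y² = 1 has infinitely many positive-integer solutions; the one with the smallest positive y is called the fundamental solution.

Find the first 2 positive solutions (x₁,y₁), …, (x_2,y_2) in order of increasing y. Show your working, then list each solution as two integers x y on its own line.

19 1
721 38

√360 = [18; 1,36, …], period ℓ=2 (even) → k=1
i=0: a=18 ⇒ p=18, q=1
i=1: a=1 ⇒ p=19, q=1
→ (19, 1).  Check: 19²=361, 360·1²=360, difference 1.
(19+1√360)^2 = 721 + 38√360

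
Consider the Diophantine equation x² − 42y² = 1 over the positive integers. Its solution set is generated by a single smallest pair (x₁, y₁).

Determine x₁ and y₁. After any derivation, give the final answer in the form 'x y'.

13 2

√42 = [6; 2,12, …], period ℓ=2 (even) → k=1
k=0  a_k=6  p_k/q_k = 6/1
k=1  a_k=2  p_k/q_k = 13/2
fundamental: x₁=13, y₁=2  (since 169 − 42·4 = 1)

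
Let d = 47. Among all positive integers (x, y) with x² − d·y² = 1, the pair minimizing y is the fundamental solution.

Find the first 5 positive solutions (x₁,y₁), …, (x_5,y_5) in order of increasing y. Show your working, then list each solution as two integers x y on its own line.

48 7
4607 672
442224 64505
42448897 6191808
4074651888 594349063

[6; 1,5,1,12] for √47; ℓ=4 ⇒ convergent index 3
step 0: (6, 1)  from 6·(1,0) + (0,1)
step 1: (7, 1)  from 1·(6,1) + (1,0)
step 2: (41, 6)  from 5·(7,1) + (6,1)
step 3: (48, 7)  from 1·(41,6) + (7,1)
(x₁, y₁) = (48, 7);  48² − 47·7² = 1 ✓
k=2:  x_2 = 48·48+47·7·7 = 4607,  y_2 = 48·7+7·48 = 672
k=3:  x_3 = 48·4607+47·7·672 = 442224,  y_3 = 48·672+7·4607 = 64505
k=4:  x_4 = 48·442224+47·7·64505 = 42448897,  y_4 = 48·64505+7·442224 = 6191808
k=5:  x_5 = 48·42448897+47·7·6191808 = 4074651888,  y_5 = 48·6191808+7·42448897 = 594349063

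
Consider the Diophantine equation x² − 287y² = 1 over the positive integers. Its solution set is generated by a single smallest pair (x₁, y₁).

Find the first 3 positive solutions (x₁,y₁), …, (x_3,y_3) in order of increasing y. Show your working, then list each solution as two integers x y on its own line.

288 17
165887 9792
95550624 5640175

√287 = [16; 1,15,1,32, …], period ℓ=4 (even) → k=3
i=0: a=16 ⇒ p=16, q=1
i=1: a=1 ⇒ p=17, q=1
i=2: a=15 ⇒ p=271, q=16
i=3: a=1 ⇒ p=288, q=17
(x₁, y₁) = (288, 17);  288² − 287·17² = 1 ✓
(x_2, y_2) = (288·288 + 287·17·17, 288·17 + 17·288) = (165887, 9792)
(x_3, y_3) = (288·165887 + 287·17·9792, 288·9792 + 17·165887) = (95550624, 5640175)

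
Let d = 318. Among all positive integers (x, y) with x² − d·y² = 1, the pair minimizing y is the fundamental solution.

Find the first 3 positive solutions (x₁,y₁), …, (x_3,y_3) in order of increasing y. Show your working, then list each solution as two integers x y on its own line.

107 6
22897 1284
4899851 274770

√318 = [17; 1,4,1,34, …], period ℓ=4 (even) → k=3
step 0: (17, 1)  from 17·(1,0) + (0,1)
…
step 2: (89, 5)  from 4·(18,1) + (17,1)
step 3: (107, 6)  from 1·(89,5) + (18,1)
fundamental: x₁=107, y₁=6  (since 11449 − 318·36 = 1)
n=2: (107,6)∘(107,6) = (107·107+318·6·6, 107·6+6·107) = (22897,1284)
n=3: (22897,1284)∘(107,6) = (107·22897+318·6·1284, 107·1284+6·22897) = (4899851,274770)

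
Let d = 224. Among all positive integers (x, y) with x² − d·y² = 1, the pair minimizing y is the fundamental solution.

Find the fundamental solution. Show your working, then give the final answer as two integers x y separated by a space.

15 1

[14; 1,28] for √224; ℓ=2 ⇒ convergent index 1
k=0  a_k=14  p_k/q_k = 14/1
k=1  a_k=1  p_k/q_k = 15/1
fundamental: x₁=15, y₁=1  (since 225 − 224·1 = 1)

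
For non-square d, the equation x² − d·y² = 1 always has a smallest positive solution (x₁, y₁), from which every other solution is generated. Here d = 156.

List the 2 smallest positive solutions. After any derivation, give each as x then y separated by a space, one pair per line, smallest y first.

√156 = [12; 2,24, …], period ℓ=2 (even) → k=1
k=0  a_k=12  p_k/q_k = 12/1
k=1  a_k=2  p_k/q_k = 25/2
→ (25, 2).  Check: 25²=625, 156·2²=624, difference 1.
n=2: (25,2)∘(25,2) = (25·25+156·2·2, 25·2+2·25) = (1249,100)

25 2
1249 100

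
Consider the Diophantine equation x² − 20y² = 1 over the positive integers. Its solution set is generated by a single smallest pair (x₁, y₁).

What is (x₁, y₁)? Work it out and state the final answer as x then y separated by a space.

9 2

√20 = [4; 2,8, …], period ℓ=2 (even) → k=1
step 0: (4, 1)  from 4·(1,0) + (0,1)
step 1: (9, 2)  from 2·(4,1) + (1,0)
(x₁, y₁) = (9, 2);  9² − 20·2² = 1 ✓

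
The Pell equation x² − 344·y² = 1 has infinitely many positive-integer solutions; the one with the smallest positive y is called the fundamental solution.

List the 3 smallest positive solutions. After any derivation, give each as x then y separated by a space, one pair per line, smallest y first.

√344 = [18; 1,1,4,1,3,1,4,1,1,36, …], period ℓ=10 (even) → k=9
step 0: (18, 1)  from 18·(1,0) + (0,1)
step 1: (19, 1)  from 1·(18,1) + (1,0)
step 2: (37, 2)  from 1·(19,1) + (18,1)
step 3: (167, 9)  from 4·(37,2) + (19,1)
…
step 7: (4711, 254)  from 4·(983,53) + (779,42)
step 8: (5694, 307)  from 1·(4711,254) + (983,53)
step 9: (10405, 561)  from 1·(5694,307) + (4711,254)
→ (10405, 561).  Check: 10405²=108264025, 344·561²=108264024, difference 1.
(10405+561√344)^2 = 216528049 + 11674410√344
(10405+561√344)^3 = 4505948689285 + 242944471539√344

10405 561
216528049 11674410
4505948689285 242944471539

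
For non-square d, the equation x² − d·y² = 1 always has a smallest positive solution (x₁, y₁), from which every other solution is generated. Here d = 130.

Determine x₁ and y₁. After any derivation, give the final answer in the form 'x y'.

√130 = [11; 2,2,22, …], period ℓ=3 (odd) → k=5
k=0  a_k=11  p_k/q_k = 11/1
k=1  a_k=2  p_k/q_k = 23/2
…
k=4  a_k=2  p_k/q_k = 2611/229
k=5  a_k=2  p_k/q_k = 6499/570
(x₁, y₁) = (6499, 570);  6499² − 130·570² = 1 ✓

6499 570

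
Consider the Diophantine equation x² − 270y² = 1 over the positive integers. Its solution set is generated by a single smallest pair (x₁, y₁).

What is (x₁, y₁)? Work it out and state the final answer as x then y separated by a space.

5291 322

d=270: √d = [16; 2,3,6,3,2,32] (ℓ=6, even), read p_5/q_5
step 0: (16, 1)  from 16·(1,0) + (0,1)
step 1: (33, 2)  from 2·(16,1) + (1,0)
step 2: (115, 7)  from 3·(33,2) + (16,1)
step 3: (723, 44)  from 6·(115,7) + (33,2)
step 4: (2284, 139)  from 3·(723,44) + (115,7)
step 5: (5291, 322)  from 2·(2284,139) + (723,44)
→ (5291, 322).  Check: 5291²=27994681, 270·322²=27994680, difference 1.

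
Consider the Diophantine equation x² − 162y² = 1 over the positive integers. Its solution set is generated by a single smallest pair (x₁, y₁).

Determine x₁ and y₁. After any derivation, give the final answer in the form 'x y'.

19601 1540

d=162: √d = [12; 1,2,1,2,12,2,1,2,1,24] (ℓ=10, even), read p_9/q_9
i=0: a=12 ⇒ p=12, q=1
i=1: a=1 ⇒ p=13, q=1
i=2: a=2 ⇒ p=38, q=3
i=3: a=1 ⇒ p=51, q=4
…
i=5: a=12 ⇒ p=1731, q=136
…
i=8: a=2 ⇒ p=14268, q=1121
i=9: a=1 ⇒ p=19601, q=1540
→ (19601, 1540).  Check: 19601²=384199201, 162·1540²=384199200, difference 1.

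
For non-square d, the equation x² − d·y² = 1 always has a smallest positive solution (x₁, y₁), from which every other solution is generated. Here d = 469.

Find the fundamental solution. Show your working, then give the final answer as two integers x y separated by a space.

√469 → a₀=21, period (1,1,1,10,6,10,1,1,1,42); ℓ=10 even so k=9
k=0  a_k=21  p_k/q_k = 21/1
…
k=5  a_k=6  p_k/q_k = 4223/195
…
k=8  a_k=1  p_k/q_k = 90069/4159
k=9  a_k=1  p_k/q_k = 137215/6336
→ (137215, 6336).  Check: 137215²=18827956225, 469·6336²=18827956224, difference 1.

137215 6336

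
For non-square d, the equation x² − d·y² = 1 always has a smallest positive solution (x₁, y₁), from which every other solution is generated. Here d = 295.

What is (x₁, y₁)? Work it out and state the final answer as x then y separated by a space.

2024999 117900

√295 → a₀=17, period (5,1,2,3,2,6,2,3,2,1,5,34); ℓ=12 even so k=11
i=0: a=17 ⇒ p=17, q=1
…
i=2: a=1 ⇒ p=103, q=6
i=3: a=2 ⇒ p=292, q=17
…
i=5: a=2 ⇒ p=2250, q=131
…
i=7: a=2 ⇒ p=31208, q=1817
i=8: a=3 ⇒ p=108103, q=6294
…
i=10: a=1 ⇒ p=355517, q=20699
i=11: a=5 ⇒ p=2024999, q=117900
→ (2024999, 117900).  Check: 2024999²=4100620950001, 295·117900²=4100620950000, difference 1.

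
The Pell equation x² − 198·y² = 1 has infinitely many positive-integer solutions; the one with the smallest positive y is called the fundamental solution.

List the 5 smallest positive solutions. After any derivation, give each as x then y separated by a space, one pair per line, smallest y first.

√198 → a₀=14, period (14,28); ℓ=2 even so k=1
a_0=14:  p_0=14·1+0=14,  q_0=14·0+1=1
a_1=14:  p_1=14·14+1=197,  q_1=14·1+0=14
(x₁, y₁) = (197, 14);  197² − 198·14² = 1 ✓
(197+14√198)^2 = 77617 + 5516√198
(197+14√198)^3 = 30580901 + 2173290√198
(197+14√198)^4 = 12048797377 + 856270744√198
(197+14√198)^5 = 4747195585637 + 337368499846√198

197 14
77617 5516
30580901 2173290
12048797377 856270744
4747195585637 337368499846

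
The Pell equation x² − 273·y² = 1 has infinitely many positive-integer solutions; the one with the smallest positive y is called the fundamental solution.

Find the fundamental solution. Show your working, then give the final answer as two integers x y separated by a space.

[16; 1,1,10,1,1,32] for √273; ℓ=6 ⇒ convergent index 5
k=0  a_k=16  p_k/q_k = 16/1
…
k=4  a_k=1  p_k/q_k = 380/23
k=5  a_k=1  p_k/q_k = 727/44
fundamental: x₁=727, y₁=44  (since 528529 − 273·1936 = 1)

727 44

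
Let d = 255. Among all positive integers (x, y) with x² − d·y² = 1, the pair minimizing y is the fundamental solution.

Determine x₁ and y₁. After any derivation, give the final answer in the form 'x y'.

16 1

[15; 1,30] for √255; ℓ=2 ⇒ convergent index 1
k=0  a_k=15  p_k/q_k = 15/1
k=1  a_k=1  p_k/q_k = 16/1
(x₁, y₁) = (16, 1);  16² − 255·1² = 1 ✓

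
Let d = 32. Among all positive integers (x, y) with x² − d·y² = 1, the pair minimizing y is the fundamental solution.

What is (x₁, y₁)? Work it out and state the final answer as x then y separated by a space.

d=32: √d = [5; 1,1,1,10] (ℓ=4, even), read p_3/q_3
step 0: (5, 1)  from 5·(1,0) + (0,1)
step 1: (6, 1)  from 1·(5,1) + (1,0)
step 2: (11, 2)  from 1·(6,1) + (5,1)
step 3: (17, 3)  from 1·(11,2) + (6,1)
→ (17, 3).  Check: 17²=289, 32·3²=288, difference 1.

17 3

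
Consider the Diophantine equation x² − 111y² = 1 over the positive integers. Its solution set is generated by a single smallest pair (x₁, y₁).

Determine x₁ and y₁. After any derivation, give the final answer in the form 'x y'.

[10; 1,1,6,1,1,20] for √111; ℓ=6 ⇒ convergent index 5
i=0: a=10 ⇒ p=10, q=1
i=1: a=1 ⇒ p=11, q=1
i=2: a=1 ⇒ p=21, q=2
…
i=4: a=1 ⇒ p=158, q=15
i=5: a=1 ⇒ p=295, q=28
(x₁, y₁) = (295, 28);  295² − 111·28² = 1 ✓

295 28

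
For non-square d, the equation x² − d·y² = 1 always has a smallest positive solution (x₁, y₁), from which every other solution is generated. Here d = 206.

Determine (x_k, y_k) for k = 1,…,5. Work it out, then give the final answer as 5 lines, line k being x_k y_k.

59535 4148
7088832449 493902360
844067279642895 58808954001052
100503090979990675201 7002382152411359280
11966903042143422416540175 833773642828811595468548

d=206: √d = [14; 2,1,5,14,5,1,2,28] (ℓ=8, even), read p_7/q_7
k=0  a_k=14  p_k/q_k = 14/1
k=1  a_k=2  p_k/q_k = 29/2
…
k=3  a_k=5  p_k/q_k = 244/17
…
k=6  a_k=1  p_k/q_k = 20998/1463
k=7  a_k=2  p_k/q_k = 59535/4148
(x₁, y₁) = (59535, 4148);  59535² − 206·4148² = 1 ✓
(x_2, y_2) = (59535·59535 + 206·4148·4148, 59535·4148 + 4148·59535) = (7088832449, 493902360)
(x_3, y_3) = (59535·7088832449 + 206·4148·493902360, 59535·493902360 + 4148·7088832449) = (844067279642895, 58808954001052)
(x_4, y_4) = (59535·844067279642895 + 206·4148·58808954001052, 59535·58808954001052 + 4148·844067279642895) = (100503090979990675201, 7002382152411359280)
(x_5, y_5) = (59535·100503090979990675201 + 206·4148·7002382152411359280, 59535·7002382152411359280 + 4148·100503090979990675201) = (11966903042143422416540175, 833773642828811595468548)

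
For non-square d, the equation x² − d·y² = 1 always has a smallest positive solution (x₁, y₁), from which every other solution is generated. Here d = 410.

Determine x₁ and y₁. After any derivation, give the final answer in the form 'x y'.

√410 → a₀=20, period (4,40); ℓ=2 even so k=1
step 0: (20, 1)  from 20·(1,0) + (0,1)
step 1: (81, 4)  from 4·(20,1) + (1,0)
fundamental: x₁=81, y₁=4  (since 6561 − 410·16 = 1)

81 4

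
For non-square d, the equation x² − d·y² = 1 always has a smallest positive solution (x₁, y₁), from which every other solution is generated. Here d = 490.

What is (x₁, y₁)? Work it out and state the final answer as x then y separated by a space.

1039681 46968

d=490: √d = [22; 7,2,1,4,4,4,1,2,7,44] (ℓ=10, even), read p_9/q_9
a_0=22:  p_0=22·1+0=22,  q_0=22·0+1=1
…
a_4=4:  p_4=4·487+332=2280,  q_4=4·22+15=103
a_5=4:  p_5=4·2280+487=9607,  q_5=4·103+22=434
…
a_8=2:  p_8=2·50315+40708=141338,  q_8=2·2273+1839=6385
a_9=7:  p_9=7·141338+50315=1039681,  q_9=7·6385+2273=46968
(x₁, y₁) = (1039681, 46968);  1039681² − 490·46968² = 1 ✓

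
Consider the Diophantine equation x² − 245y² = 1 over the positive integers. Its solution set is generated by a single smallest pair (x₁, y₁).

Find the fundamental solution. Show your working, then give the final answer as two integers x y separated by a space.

[15; 1,1,1,7,6,7,1,1,1,30] for √245; ℓ=10 ⇒ convergent index 9
k=0  a_k=15  p_k/q_k = 15/1
k=1  a_k=1  p_k/q_k = 16/1
…
k=3  a_k=1  p_k/q_k = 47/3
k=4  a_k=7  p_k/q_k = 360/23
…
k=6  a_k=7  p_k/q_k = 15809/1010
k=7  a_k=1  p_k/q_k = 18016/1151
k=8  a_k=1  p_k/q_k = 33825/2161
k=9  a_k=1  p_k/q_k = 51841/3312
→ (51841, 3312).  Check: 51841²=2687489281, 245·3312²=2687489280, difference 1.

51841 3312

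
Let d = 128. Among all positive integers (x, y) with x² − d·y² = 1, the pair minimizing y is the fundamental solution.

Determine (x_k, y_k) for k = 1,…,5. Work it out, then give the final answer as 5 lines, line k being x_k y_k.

577 51
665857 58854
768398401 67917465
886731088897 78376695756
1023286908188737 90446638984959

√128 = [11; 3,5,3,22, …], period ℓ=4 (even) → k=3
k=0  a_k=11  p_k/q_k = 11/1
k=1  a_k=3  p_k/q_k = 34/3
k=2  a_k=5  p_k/q_k = 181/16
k=3  a_k=3  p_k/q_k = 577/51
→ (577, 51).  Check: 577²=332929, 128·51²=332928, difference 1.
k=2:  x_2 = 577·577+128·51·51 = 665857,  y_2 = 577·51+51·577 = 58854
k=3:  x_3 = 577·665857+128·51·58854 = 768398401,  y_3 = 577·58854+51·665857 = 67917465
k=4:  x_4 = 577·768398401+128·51·67917465 = 886731088897,  y_4 = 577·67917465+51·768398401 = 78376695756
k=5:  x_5 = 577·886731088897+128·51·78376695756 = 1023286908188737,  y_5 = 577·78376695756+51·886731088897 = 90446638984959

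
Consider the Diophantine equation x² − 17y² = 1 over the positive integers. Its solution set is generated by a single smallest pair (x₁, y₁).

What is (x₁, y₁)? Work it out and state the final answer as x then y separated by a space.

d=17: √d = [4; 8] (ℓ=1, odd), read p_1/q_1
step 0: (4, 1)  from 4·(1,0) + (0,1)
step 1: (33, 8)  from 8·(4,1) + (1,0)
→ (33, 8).  Check: 33²=1089, 17·8²=1088, difference 1.

33 8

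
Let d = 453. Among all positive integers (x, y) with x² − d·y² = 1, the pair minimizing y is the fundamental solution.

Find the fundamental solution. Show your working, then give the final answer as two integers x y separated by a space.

1653751 77700

d=453: √d = [21; 3,1,1,10,14,10,1,1,3,42] (ℓ=10, even), read p_9/q_9
a_0=21:  p_0=21·1+0=21,  q_0=21·0+1=1
a_1=3:  p_1=3·21+1=64,  q_1=3·1+0=3
…
a_3=1:  p_3=1·85+64=149,  q_3=1·4+3=7
a_4=10:  p_4=10·149+85=1575,  q_4=10·7+4=74
a_5=14:  p_5=14·1575+149=22199,  q_5=14·74+7=1043
…
a_7=1:  p_7=1·223565+22199=245764,  q_7=1·10504+1043=11547
a_8=1:  p_8=1·245764+223565=469329,  q_8=1·11547+10504=22051
a_9=3:  p_9=3·469329+245764=1653751,  q_9=3·22051+11547=77700
fundamental: x₁=1653751, y₁=77700  (since 2734892370001 − 453·6037290000 = 1)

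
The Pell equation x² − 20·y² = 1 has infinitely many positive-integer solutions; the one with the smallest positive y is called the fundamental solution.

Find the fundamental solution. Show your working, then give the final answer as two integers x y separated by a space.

√20 = [4; 2,8, …], period ℓ=2 (even) → k=1
step 0: (4, 1)  from 4·(1,0) + (0,1)
step 1: (9, 2)  from 2·(4,1) + (1,0)
→ (9, 2).  Check: 9²=81, 20·2²=80, difference 1.

9 2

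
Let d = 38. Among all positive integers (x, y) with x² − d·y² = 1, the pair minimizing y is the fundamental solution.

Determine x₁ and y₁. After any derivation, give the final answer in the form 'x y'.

√38 → a₀=6, period (6,12); ℓ=2 even so k=1
i=0: a=6 ⇒ p=6, q=1
i=1: a=6 ⇒ p=37, q=6
fundamental: x₁=37, y₁=6  (since 1369 − 38·36 = 1)

37 6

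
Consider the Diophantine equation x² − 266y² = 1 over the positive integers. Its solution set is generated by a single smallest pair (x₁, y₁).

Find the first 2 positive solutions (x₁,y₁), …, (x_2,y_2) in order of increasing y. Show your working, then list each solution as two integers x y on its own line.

[16; 3,4,3,32] for √266; ℓ=4 ⇒ convergent index 3
k=0  a_k=16  p_k/q_k = 16/1
…
k=2  a_k=4  p_k/q_k = 212/13
k=3  a_k=3  p_k/q_k = 685/42
→ (685, 42).  Check: 685²=469225, 266·42²=469224, difference 1.
k=2:  x_2 = 685·685+266·42·42 = 938449,  y_2 = 685·42+42·685 = 57540

685 42
938449 57540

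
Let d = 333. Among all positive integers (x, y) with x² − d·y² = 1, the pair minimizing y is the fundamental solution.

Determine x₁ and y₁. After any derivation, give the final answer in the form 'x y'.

73 4

d=333: √d = [18; 4,36] (ℓ=2, even), read p_1/q_1
a_0=18:  p_0=18·1+0=18,  q_0=18·0+1=1
a_1=4:  p_1=4·18+1=73,  q_1=4·1+0=4
fundamental: x₁=73, y₁=4  (since 5329 − 333·16 = 1)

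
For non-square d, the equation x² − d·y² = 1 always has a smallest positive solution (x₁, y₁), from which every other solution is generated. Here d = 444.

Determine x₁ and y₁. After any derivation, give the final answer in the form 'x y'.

295 14

√444 = [21; 14,42, …], period ℓ=2 (even) → k=1
i=0: a=21 ⇒ p=21, q=1
i=1: a=14 ⇒ p=295, q=14
fundamental: x₁=295, y₁=14  (since 87025 − 444·196 = 1)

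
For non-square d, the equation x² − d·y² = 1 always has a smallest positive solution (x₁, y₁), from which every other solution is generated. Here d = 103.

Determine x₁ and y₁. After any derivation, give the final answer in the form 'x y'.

√103 = [10; 6,1,2,1,1,9,1,1,2,1,6,20, …], period ℓ=12 (even) → k=11
k=0  a_k=10  p_k/q_k = 10/1
k=1  a_k=6  p_k/q_k = 61/6
…
k=7  a_k=1  p_k/q_k = 5044/497
…
k=9  a_k=2  p_k/q_k = 24266/2391
k=10  a_k=1  p_k/q_k = 33877/3338
k=11  a_k=6  p_k/q_k = 227528/22419
fundamental: x₁=227528, y₁=22419  (since 51768990784 − 103·502611561 = 1)

227528 22419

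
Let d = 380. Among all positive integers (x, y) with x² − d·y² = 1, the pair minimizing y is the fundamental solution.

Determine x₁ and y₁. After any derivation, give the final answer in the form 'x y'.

39 2

√380 = [19; 2,38, …], period ℓ=2 (even) → k=1
i=0: a=19 ⇒ p=19, q=1
i=1: a=2 ⇒ p=39, q=2
(x₁, y₁) = (39, 2);  39² − 380·2² = 1 ✓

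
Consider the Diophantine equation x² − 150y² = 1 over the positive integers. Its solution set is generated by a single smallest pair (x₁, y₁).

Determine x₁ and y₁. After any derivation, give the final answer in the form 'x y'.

49 4

√150 = [12; 4,24, …], period ℓ=2 (even) → k=1
k=0  a_k=12  p_k/q_k = 12/1
k=1  a_k=4  p_k/q_k = 49/4
→ (49, 4).  Check: 49²=2401, 150·4²=2400, difference 1.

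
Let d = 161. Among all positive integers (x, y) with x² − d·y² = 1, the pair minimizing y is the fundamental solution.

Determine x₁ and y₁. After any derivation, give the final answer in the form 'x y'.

11775 928

√161 → a₀=12, period (1,2,4,1,2,1,4,2,1,24); ℓ=10 even so k=9
step 0: (12, 1)  from 12·(1,0) + (0,1)
…
step 2: (38, 3)  from 2·(13,1) + (12,1)
step 3: (165, 13)  from 4·(38,3) + (13,1)
step 4: (203, 16)  from 1·(165,13) + (38,3)
step 5: (571, 45)  from 2·(203,16) + (165,13)
step 6: (774, 61)  from 1·(571,45) + (203,16)
step 7: (3667, 289)  from 4·(774,61) + (571,45)
step 8: (8108, 639)  from 2·(3667,289) + (774,61)
step 9: (11775, 928)  from 1·(8108,639) + (3667,289)
→ (11775, 928).  Check: 11775²=138650625, 161·928²=138650624, difference 1.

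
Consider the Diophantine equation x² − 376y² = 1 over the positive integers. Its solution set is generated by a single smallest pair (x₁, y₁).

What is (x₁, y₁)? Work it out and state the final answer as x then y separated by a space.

[19; 2,1,1,3,1,…,1,2,38] for √376; ℓ=16 ⇒ convergent index 15
step 0: (19, 1)  from 19·(1,0) + (0,1)
step 1: (39, 2)  from 2·(19,1) + (1,0)
…
step 4: (349, 18)  from 3·(97,5) + (58,3)
…
step 10: (70621, 3642)  from 2·(28834,1487) + (12953,668)
step 11: (99455, 5129)  from 1·(70621,3642) + (28834,1487)
step 12: (368986, 19029)  from 3·(99455,5129) + (70621,3642)
…
step 14: (837427, 43187)  from 1·(468441,24158) + (368986,19029)
step 15: (2143295, 110532)  from 2·(837427,43187) + (468441,24158)
fundamental: x₁=2143295, y₁=110532  (since 4593713457025 − 376·12217323024 = 1)

2143295 110532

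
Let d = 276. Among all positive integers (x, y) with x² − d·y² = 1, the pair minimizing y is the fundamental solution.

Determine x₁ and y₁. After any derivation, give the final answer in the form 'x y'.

7775 468

√276 → a₀=16, period (1,1,1,1,2,2,2,1,1,1,1,32); ℓ=12 even so k=11
i=0: a=16 ⇒ p=16, q=1
i=1: a=1 ⇒ p=17, q=1
i=2: a=1 ⇒ p=33, q=2
…
i=4: a=1 ⇒ p=83, q=5
i=5: a=2 ⇒ p=216, q=13
i=6: a=2 ⇒ p=515, q=31
i=7: a=2 ⇒ p=1246, q=75
…
i=10: a=1 ⇒ p=4768, q=287
i=11: a=1 ⇒ p=7775, q=468
fundamental: x₁=7775, y₁=468  (since 60450625 − 276·219024 = 1)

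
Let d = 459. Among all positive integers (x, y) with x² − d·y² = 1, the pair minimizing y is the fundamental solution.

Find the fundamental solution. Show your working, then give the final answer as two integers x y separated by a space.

499850 23331

[21; 2,2,1,4,21,4,1,2,2,42] for √459; ℓ=10 ⇒ convergent index 9
a_0=21:  p_0=21·1+0=21,  q_0=21·0+1=1
a_1=2:  p_1=2·21+1=43,  q_1=2·1+0=2
a_2=2:  p_2=2·43+21=107,  q_2=2·2+1=5
a_3=1:  p_3=1·107+43=150,  q_3=1·5+2=7
a_4=4:  p_4=4·150+107=707,  q_4=4·7+5=33
a_5=21:  p_5=21·707+150=14997,  q_5=21·33+7=700
a_6=4:  p_6=4·14997+707=60695,  q_6=4·700+33=2833
…
a_8=2:  p_8=2·75692+60695=212079,  q_8=2·3533+2833=9899
a_9=2:  p_9=2·212079+75692=499850,  q_9=2·9899+3533=23331
(x₁, y₁) = (499850, 23331);  499850² − 459·23331² = 1 ✓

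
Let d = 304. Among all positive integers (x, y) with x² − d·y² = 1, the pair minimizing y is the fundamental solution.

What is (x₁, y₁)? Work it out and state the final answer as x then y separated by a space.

57799 3315

d=304: √d = [17; 2,3,2,1,1,1,1,1,2,3,2,34] (ℓ=12, even), read p_11/q_11
i=0: a=17 ⇒ p=17, q=1
…
i=2: a=3 ⇒ p=122, q=7
…
i=5: a=1 ⇒ p=680, q=39
…
i=7: a=1 ⇒ p=1761, q=101
…
i=10: a=3 ⇒ p=25177, q=1444
i=11: a=2 ⇒ p=57799, q=3315
fundamental: x₁=57799, y₁=3315  (since 3340724401 − 304·10989225 = 1)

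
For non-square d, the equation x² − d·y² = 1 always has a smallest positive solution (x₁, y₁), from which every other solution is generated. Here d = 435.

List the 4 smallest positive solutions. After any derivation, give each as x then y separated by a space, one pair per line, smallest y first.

146 7
42631 2044
12448106 596841
3634804321 174275528

d=435: √d = [20; 1,5,1,40] (ℓ=4, even), read p_3/q_3
i=0: a=20 ⇒ p=20, q=1
i=1: a=1 ⇒ p=21, q=1
i=2: a=5 ⇒ p=125, q=6
i=3: a=1 ⇒ p=146, q=7
→ (146, 7).  Check: 146²=21316, 435·7²=21315, difference 1.
(146+7√435)^2 = 42631 + 2044√435
(146+7√435)^3 = 12448106 + 596841√435
(146+7√435)^4 = 3634804321 + 174275528√435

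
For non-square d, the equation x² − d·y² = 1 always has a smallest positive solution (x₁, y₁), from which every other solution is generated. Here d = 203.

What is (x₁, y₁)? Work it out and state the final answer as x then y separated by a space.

[14; 4,28] for √203; ℓ=2 ⇒ convergent index 1
a_0=14:  p_0=14·1+0=14,  q_0=14·0+1=1
a_1=4:  p_1=4·14+1=57,  q_1=4·1+0=4
→ (57, 4).  Check: 57²=3249, 203·4²=3248, difference 1.

57 4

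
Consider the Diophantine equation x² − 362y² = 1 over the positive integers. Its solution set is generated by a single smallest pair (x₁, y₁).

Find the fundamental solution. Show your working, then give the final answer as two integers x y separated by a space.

723 38

√362 = [19; 38, …], period ℓ=1 (odd) → k=1
step 0: (19, 1)  from 19·(1,0) + (0,1)
step 1: (723, 38)  from 38·(19,1) + (1,0)
(x₁, y₁) = (723, 38);  723² − 362·38² = 1 ✓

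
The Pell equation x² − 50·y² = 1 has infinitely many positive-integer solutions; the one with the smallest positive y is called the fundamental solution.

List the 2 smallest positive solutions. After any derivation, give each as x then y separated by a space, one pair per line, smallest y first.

99 14
19601 2772

√50 → a₀=7, period (14); ℓ=1 odd so k=1
i=0: a=7 ⇒ p=7, q=1
i=1: a=14 ⇒ p=99, q=14
fundamental: x₁=99, y₁=14  (since 9801 − 50·196 = 1)
k=2:  x_2 = 99·99+50·14·14 = 19601,  y_2 = 99·14+14·99 = 2772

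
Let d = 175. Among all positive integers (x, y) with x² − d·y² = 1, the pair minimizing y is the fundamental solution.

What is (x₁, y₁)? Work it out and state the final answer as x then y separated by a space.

2024 153

[13; 4,2,1,2,4,26] for √175; ℓ=6 ⇒ convergent index 5
k=0  a_k=13  p_k/q_k = 13/1
k=1  a_k=4  p_k/q_k = 53/4
k=2  a_k=2  p_k/q_k = 119/9
k=3  a_k=1  p_k/q_k = 172/13
k=4  a_k=2  p_k/q_k = 463/35
k=5  a_k=4  p_k/q_k = 2024/153
fundamental: x₁=2024, y₁=153  (since 4096576 − 175·23409 = 1)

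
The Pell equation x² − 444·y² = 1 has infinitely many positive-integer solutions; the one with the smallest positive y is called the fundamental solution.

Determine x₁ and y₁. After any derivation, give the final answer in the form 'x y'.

√444 → a₀=21, period (14,42); ℓ=2 even so k=1
i=0: a=21 ⇒ p=21, q=1
i=1: a=14 ⇒ p=295, q=14
fundamental: x₁=295, y₁=14  (since 87025 − 444·196 = 1)

295 14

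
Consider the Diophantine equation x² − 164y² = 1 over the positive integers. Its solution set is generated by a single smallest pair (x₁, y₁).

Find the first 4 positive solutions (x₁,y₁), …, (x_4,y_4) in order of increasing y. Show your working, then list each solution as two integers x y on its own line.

2049 160
8396801 655680
34410088449 2686976480
141012534067201 11011228959360

[12; 1,4,6,4,1,24] for √164; ℓ=6 ⇒ convergent index 5
a_0=12:  p_0=12·1+0=12,  q_0=12·0+1=1
…
a_4=4:  p_4=4·397+64=1652,  q_4=4·31+5=129
a_5=1:  p_5=1·1652+397=2049,  q_5=1·129+31=160
fundamental: x₁=2049, y₁=160  (since 4198401 − 164·25600 = 1)
(x_2, y_2) = (2049·2049 + 164·160·160, 2049·160 + 160·2049) = (8396801, 655680)
(x_3, y_3) = (2049·8396801 + 164·160·655680, 2049·655680 + 160·8396801) = (34410088449, 2686976480)
(x_4, y_4) = (2049·34410088449 + 164·160·2686976480, 2049·2686976480 + 160·34410088449) = (141012534067201, 11011228959360)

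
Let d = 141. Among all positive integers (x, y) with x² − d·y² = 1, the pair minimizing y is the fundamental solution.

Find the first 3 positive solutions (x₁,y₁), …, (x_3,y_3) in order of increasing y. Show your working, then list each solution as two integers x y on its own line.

95 8
18049 1520
3429215 288792

√141 = [11; 1,6,1,22, …], period ℓ=4 (even) → k=3
i=0: a=11 ⇒ p=11, q=1
i=1: a=1 ⇒ p=12, q=1
i=2: a=6 ⇒ p=83, q=7
i=3: a=1 ⇒ p=95, q=8
→ (95, 8).  Check: 95²=9025, 141·8²=9024, difference 1.
(95+8√141)^2 = 18049 + 1520√141
(95+8√141)^3 = 3429215 + 288792√141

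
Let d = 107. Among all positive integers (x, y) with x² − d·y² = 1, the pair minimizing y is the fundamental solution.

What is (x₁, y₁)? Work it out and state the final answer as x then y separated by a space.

[10; 2,1,9,1,2,20] for √107; ℓ=6 ⇒ convergent index 5
step 0: (10, 1)  from 10·(1,0) + (0,1)
step 1: (21, 2)  from 2·(10,1) + (1,0)
…
step 4: (331, 32)  from 1·(300,29) + (31,3)
step 5: (962, 93)  from 2·(331,32) + (300,29)
→ (962, 93).  Check: 962²=925444, 107·93²=925443, difference 1.

962 93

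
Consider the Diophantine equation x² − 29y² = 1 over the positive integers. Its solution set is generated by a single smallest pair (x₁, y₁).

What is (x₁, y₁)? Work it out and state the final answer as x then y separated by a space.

9801 1820

[5; 2,1,1,2,10] for √29; ℓ=5 ⇒ convergent index 9
a_0=5:  p_0=5·1+0=5,  q_0=5·0+1=1
a_1=2:  p_1=2·5+1=11,  q_1=2·1+0=2
a_2=1:  p_2=1·11+5=16,  q_2=1·2+1=3
…
a_4=2:  p_4=2·27+16=70,  q_4=2·5+3=13
…
a_8=1:  p_8=1·2251+1524=3775,  q_8=1·418+283=701
a_9=2:  p_9=2·3775+2251=9801,  q_9=2·701+418=1820
→ (9801, 1820).  Check: 9801²=96059601, 29·1820²=96059600, difference 1.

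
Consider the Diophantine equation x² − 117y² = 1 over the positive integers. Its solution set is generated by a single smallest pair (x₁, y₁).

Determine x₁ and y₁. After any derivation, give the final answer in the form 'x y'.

649 60

[10; 1,4,2,4,1,20] for √117; ℓ=6 ⇒ convergent index 5
k=0  a_k=10  p_k/q_k = 10/1
…
k=4  a_k=4  p_k/q_k = 530/49
k=5  a_k=1  p_k/q_k = 649/60
fundamental: x₁=649, y₁=60  (since 421201 − 117·3600 = 1)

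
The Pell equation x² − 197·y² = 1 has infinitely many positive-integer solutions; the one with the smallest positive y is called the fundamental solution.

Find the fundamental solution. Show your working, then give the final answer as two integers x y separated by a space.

393 28

√197 → a₀=14, period (28); ℓ=1 odd so k=1
i=0: a=14 ⇒ p=14, q=1
i=1: a=28 ⇒ p=393, q=28
(x₁, y₁) = (393, 28);  393² − 197·28² = 1 ✓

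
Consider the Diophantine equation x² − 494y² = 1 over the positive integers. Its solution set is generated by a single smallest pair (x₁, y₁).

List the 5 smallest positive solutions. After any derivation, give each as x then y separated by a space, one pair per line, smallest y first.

√494 = [22; 4,2,2,1,2,1,2,2,4,44, …], period ℓ=10 (even) → k=9
i=0: a=22 ⇒ p=22, q=1
…
i=2: a=2 ⇒ p=200, q=9
i=3: a=2 ⇒ p=489, q=22
…
i=5: a=2 ⇒ p=1867, q=84
i=6: a=1 ⇒ p=2556, q=115
…
i=8: a=2 ⇒ p=16514, q=743
i=9: a=4 ⇒ p=73035, q=3286
→ (73035, 3286).  Check: 73035²=5334111225, 494·3286²=5334111224, difference 1.
(x_2, y_2) = (73035·73035 + 494·3286·3286, 73035·3286 + 3286·73035) = (10668222449, 479986020)
(x_3, y_3) = (73035·10668222449 + 494·3286·479986020, 73035·479986020 + 3286·10668222449) = (1558307253052395, 70111557938114)
(x_4, y_4) = (73035·1558307253052395 + 494·3286·70111557938114, 73035·70111557938114 + 3286·1558307253052395) = (227621940442695115201, 10241195267540325960)
(x_5, y_5) = (73035·227621940442695115201 + 494·3286·10241195267540325960, 73035·10241195267540325960 + 3286·227621940442695115201) = (33248736838906168224357675, 1495931392659503855039086)

73035 3286
10668222449 479986020
1558307253052395 70111557938114
227621940442695115201 10241195267540325960
33248736838906168224357675 1495931392659503855039086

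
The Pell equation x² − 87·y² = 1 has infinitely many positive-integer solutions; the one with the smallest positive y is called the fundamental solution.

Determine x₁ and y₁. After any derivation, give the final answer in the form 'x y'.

28 3

d=87: √d = [9; 3,18] (ℓ=2, even), read p_1/q_1
k=0  a_k=9  p_k/q_k = 9/1
k=1  a_k=3  p_k/q_k = 28/3
→ (28, 3).  Check: 28²=784, 87·3²=783, difference 1.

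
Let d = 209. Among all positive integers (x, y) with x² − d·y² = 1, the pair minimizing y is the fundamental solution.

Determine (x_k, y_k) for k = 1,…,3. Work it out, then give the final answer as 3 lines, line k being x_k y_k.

d=209: √d = [14; 2,5,3,2,3,5,2,28] (ℓ=8, even), read p_7/q_7
i=0: a=14 ⇒ p=14, q=1
…
i=6: a=5 ⇒ p=21266, q=1471
i=7: a=2 ⇒ p=46551, q=3220
fundamental: x₁=46551, y₁=3220  (since 2166995601 − 209·10368400 = 1)
(x_2, y_2) = (46551·46551 + 209·3220·3220, 46551·3220 + 3220·46551) = (4333991201, 299788440)
(x_3, y_3) = (46551·4333991201 + 209·3220·299788440, 46551·299788440 + 3220·4333991201) = (403503248748951, 27910903337660)

46551 3220
4333991201 299788440
403503248748951 27910903337660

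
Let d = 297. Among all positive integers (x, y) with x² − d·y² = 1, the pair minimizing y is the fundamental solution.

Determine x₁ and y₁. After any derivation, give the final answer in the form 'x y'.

48599 2820

√297 = [17; 4,3,1,1,2,1,1,3,4,34, …], period ℓ=10 (even) → k=9
step 0: (17, 1)  from 17·(1,0) + (0,1)
…
step 3: (293, 17)  from 1·(224,13) + (69,4)
…
step 7: (3171, 184)  from 1·(1844,107) + (1327,77)
step 8: (11357, 659)  from 3·(3171,184) + (1844,107)
step 9: (48599, 2820)  from 4·(11357,659) + (3171,184)
fundamental: x₁=48599, y₁=2820  (since 2361862801 − 297·7952400 = 1)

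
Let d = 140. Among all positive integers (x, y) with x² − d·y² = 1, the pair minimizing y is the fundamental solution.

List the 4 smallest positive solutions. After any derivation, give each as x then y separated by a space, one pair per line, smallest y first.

√140 = [11; 1,4,1,22, …], period ℓ=4 (even) → k=3
k=0  a_k=11  p_k/q_k = 11/1
…
k=2  a_k=4  p_k/q_k = 59/5
k=3  a_k=1  p_k/q_k = 71/6
→ (71, 6).  Check: 71²=5041, 140·6²=5040, difference 1.
(x_2, y_2) = (71·71 + 140·6·6, 71·6 + 6·71) = (10081, 852)
(x_3, y_3) = (71·10081 + 140·6·852, 71·852 + 6·10081) = (1431431, 120978)
(x_4, y_4) = (71·1431431 + 140·6·120978, 71·120978 + 6·1431431) = (203253121, 17178024)

71 6
10081 852
1431431 120978
203253121 17178024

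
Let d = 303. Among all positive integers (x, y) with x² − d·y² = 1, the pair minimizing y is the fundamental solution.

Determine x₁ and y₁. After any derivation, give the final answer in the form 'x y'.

√303 = [17; 2,2,5,2,2,34, …], period ℓ=6 (even) → k=5
a_0=17:  p_0=17·1+0=17,  q_0=17·0+1=1
…
a_3=5:  p_3=5·87+35=470,  q_3=5·5+2=27
a_4=2:  p_4=2·470+87=1027,  q_4=2·27+5=59
a_5=2:  p_5=2·1027+470=2524,  q_5=2·59+27=145
(x₁, y₁) = (2524, 145);  2524² − 303·145² = 1 ✓

2524 145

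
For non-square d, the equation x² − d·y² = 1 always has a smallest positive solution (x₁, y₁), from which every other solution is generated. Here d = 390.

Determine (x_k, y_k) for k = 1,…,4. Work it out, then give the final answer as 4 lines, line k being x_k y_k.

79 4
12481 632
1971919 99852
311550721 15775984

√390 = [19; 1,2,1,38, …], period ℓ=4 (even) → k=3
a_0=19:  p_0=19·1+0=19,  q_0=19·0+1=1
…
a_2=2:  p_2=2·20+19=59,  q_2=2·1+1=3
a_3=1:  p_3=1·59+20=79,  q_3=1·3+1=4
→ (79, 4).  Check: 79²=6241, 390·4²=6240, difference 1.
k=2:  x_2 = 79·79+390·4·4 = 12481,  y_2 = 79·4+4·79 = 632
k=3:  x_3 = 79·12481+390·4·632 = 1971919,  y_3 = 79·632+4·12481 = 99852
k=4:  x_4 = 79·1971919+390·4·99852 = 311550721,  y_4 = 79·99852+4·1971919 = 15775984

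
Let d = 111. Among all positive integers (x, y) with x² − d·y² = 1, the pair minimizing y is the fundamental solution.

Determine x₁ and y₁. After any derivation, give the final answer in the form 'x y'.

295 28

d=111: √d = [10; 1,1,6,1,1,20] (ℓ=6, even), read p_5/q_5
a_0=10:  p_0=10·1+0=10,  q_0=10·0+1=1
a_1=1:  p_1=1·10+1=11,  q_1=1·1+0=1
a_2=1:  p_2=1·11+10=21,  q_2=1·1+1=2
a_3=6:  p_3=6·21+11=137,  q_3=6·2+1=13
a_4=1:  p_4=1·137+21=158,  q_4=1·13+2=15
a_5=1:  p_5=1·158+137=295,  q_5=1·15+13=28
→ (295, 28).  Check: 295²=87025, 111·28²=87024, difference 1.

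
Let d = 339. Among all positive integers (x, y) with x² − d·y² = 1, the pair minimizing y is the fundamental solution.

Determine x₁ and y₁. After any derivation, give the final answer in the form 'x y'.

[18; 2,2,2,1,17,1,2,2,2,36] for √339; ℓ=10 ⇒ convergent index 9
step 0: (18, 1)  from 18·(1,0) + (0,1)
step 1: (37, 2)  from 2·(18,1) + (1,0)
step 2: (92, 5)  from 2·(37,2) + (18,1)
…
step 4: (313, 17)  from 1·(221,12) + (92,5)
…
step 8: (40359, 2192)  from 2·(17252,937) + (5855,318)
step 9: (97970, 5321)  from 2·(40359,2192) + (17252,937)
fundamental: x₁=97970, y₁=5321  (since 9598120900 − 339·28313041 = 1)

97970 5321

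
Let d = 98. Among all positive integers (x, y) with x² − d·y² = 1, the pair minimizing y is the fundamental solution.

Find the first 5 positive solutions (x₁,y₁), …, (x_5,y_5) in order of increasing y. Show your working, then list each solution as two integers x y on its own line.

99 10
19601 1980
3880899 392030
768398401 77619960
152139002499 15368360050

[9; 1,8,1,18] for √98; ℓ=4 ⇒ convergent index 3
a_0=9:  p_0=9·1+0=9,  q_0=9·0+1=1
a_1=1:  p_1=1·9+1=10,  q_1=1·1+0=1
a_2=8:  p_2=8·10+9=89,  q_2=8·1+1=9
a_3=1:  p_3=1·89+10=99,  q_3=1·9+1=10
fundamental: x₁=99, y₁=10  (since 9801 − 98·100 = 1)
(x_2, y_2) = (99·99 + 98·10·10, 99·10 + 10·99) = (19601, 1980)
(x_3, y_3) = (99·19601 + 98·10·1980, 99·1980 + 10·19601) = (3880899, 392030)
(x_4, y_4) = (99·3880899 + 98·10·392030, 99·392030 + 10·3880899) = (768398401, 77619960)
(x_5, y_5) = (99·768398401 + 98·10·77619960, 99·77619960 + 10·768398401) = (152139002499, 15368360050)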